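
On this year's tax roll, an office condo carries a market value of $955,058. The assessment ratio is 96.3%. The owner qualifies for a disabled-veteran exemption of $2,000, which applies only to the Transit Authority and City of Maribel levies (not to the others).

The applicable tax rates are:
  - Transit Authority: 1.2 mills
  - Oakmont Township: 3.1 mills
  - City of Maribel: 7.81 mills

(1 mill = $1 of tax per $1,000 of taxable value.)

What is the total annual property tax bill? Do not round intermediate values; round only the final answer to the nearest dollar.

$11,120

Assessed value = $955,058 × 0.963 = $919,720.854
Transit Authority: ($919,720.854 − $2,000) × 0.0012 = $917,720.854 × 0.0012 = $1,101.2650248
Oakmont Township: $919,720.854 × 0.0031 = $2,851.1346474
City of Maribel: ($919,720.854 − $2,000) × 0.00781 = $917,720.854 × 0.00781 = $7,167.39986974
Total = $11,119.79954194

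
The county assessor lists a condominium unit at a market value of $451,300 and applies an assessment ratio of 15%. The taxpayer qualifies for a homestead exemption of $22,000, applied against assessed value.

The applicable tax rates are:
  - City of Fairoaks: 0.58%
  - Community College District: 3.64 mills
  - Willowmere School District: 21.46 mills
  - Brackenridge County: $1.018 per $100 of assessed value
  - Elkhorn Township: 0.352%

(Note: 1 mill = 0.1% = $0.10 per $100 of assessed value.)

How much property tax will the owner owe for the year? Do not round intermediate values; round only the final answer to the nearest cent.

$2,038.00

Assessed value = $451,300 × 0.15 = $67,695
Taxable value = $67,695 − $22,000 = $45,695
City of Fairoaks: $45,695 × 0.0058 = $265.031
Community College District: $45,695 × 0.00364 = $166.3298
Willowmere School District: $45,695 × 0.02146 = $980.6147
Brackenridge County: $45,695 × 0.01018 = $465.1751
Elkhorn Township: $45,695 × 0.00352 = $160.8464
Total = $2,037.997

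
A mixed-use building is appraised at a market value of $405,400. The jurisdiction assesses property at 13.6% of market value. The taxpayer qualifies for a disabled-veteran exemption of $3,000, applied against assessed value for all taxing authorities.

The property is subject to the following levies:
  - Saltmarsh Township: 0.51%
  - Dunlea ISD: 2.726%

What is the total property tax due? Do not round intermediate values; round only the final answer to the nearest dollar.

Assessed value = $405,400 × 0.136 = $55,134.4
Taxable value = $55,134.4 − $3,000 = $52,134.4
Saltmarsh Township: $52,134.4 × 0.0051 = $265.88544
Dunlea ISD: $52,134.4 × 0.02726 = $1,421.183744
Total = $265.88544 + $1,421.183744 = $1,687.069184

$1,687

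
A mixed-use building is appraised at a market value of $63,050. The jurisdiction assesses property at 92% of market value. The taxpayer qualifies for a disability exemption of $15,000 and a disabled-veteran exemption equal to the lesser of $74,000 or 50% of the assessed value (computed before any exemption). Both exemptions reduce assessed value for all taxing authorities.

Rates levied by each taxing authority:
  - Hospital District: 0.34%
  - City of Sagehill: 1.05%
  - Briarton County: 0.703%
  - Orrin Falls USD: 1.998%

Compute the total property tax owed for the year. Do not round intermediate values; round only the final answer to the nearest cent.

Assessed value = $63,050 × 0.92 = $58,006
Disabled-veteran exemption = min($74,000, 50% × $58,006) = min($74,000, $29,003) = $29,003 (percentage binds)
Taxable value = $58,006 − $15,000 − $29,003 = $14,003
Hospital District: $14,003 × 0.0034 = $47.6102
City of Sagehill: $14,003 × 0.0105 = $147.0315
Briarton County: $14,003 × 0.00703 = $98.44109
Orrin Falls USD: $14,003 × 0.01998 = $279.77994
Total = $572.86273

$572.86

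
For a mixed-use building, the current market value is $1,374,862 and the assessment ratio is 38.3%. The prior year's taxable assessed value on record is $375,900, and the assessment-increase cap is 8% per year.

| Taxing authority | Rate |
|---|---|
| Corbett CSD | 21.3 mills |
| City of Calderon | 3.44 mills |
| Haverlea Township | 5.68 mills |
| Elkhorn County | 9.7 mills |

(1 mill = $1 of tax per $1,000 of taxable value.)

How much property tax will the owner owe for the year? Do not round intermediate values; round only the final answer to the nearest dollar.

$16,288

Uncapped assessed value = $1,374,862 × 0.383 = $526,572.146
Cap limit = $375,900 × 1.08 = $405,972
Taxable assessed value = min($526,572.146, $405,972) = $405,972 (cap binds)
Corbett CSD: $405,972 × 0.0213 = $8,647.2036
City of Calderon: $405,972 × 0.00344 = $1,396.54368
Haverlea Township: $405,972 × 0.00568 = $2,305.92096
Elkhorn County: $405,972 × 0.0097 = $3,937.9284
Total = $16,287.59664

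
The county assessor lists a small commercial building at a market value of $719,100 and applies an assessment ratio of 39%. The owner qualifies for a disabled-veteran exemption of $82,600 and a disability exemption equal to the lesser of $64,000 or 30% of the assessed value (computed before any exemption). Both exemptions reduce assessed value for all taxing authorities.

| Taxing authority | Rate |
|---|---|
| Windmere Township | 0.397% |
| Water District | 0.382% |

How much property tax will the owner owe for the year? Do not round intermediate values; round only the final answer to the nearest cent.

$1,042.68

Assessed value = $719,100 × 0.39 = $280,449
Disability exemption = min($64,000, 30% × $280,449) = min($64,000, $84,134.7) = $64,000 (dollar cap binds)
Taxable value = $280,449 − $82,600 − $64,000 = $133,849
Windmere Township: $133,849 × 0.00397 = $531.38053
Water District: $133,849 × 0.00382 = $511.30318
Total = $1,042.68371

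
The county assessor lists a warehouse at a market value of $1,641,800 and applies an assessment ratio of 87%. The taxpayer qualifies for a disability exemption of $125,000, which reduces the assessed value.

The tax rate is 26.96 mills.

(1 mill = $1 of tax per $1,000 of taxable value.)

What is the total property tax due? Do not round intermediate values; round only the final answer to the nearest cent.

Assessed value = $1,641,800 × 0.87 = $1,428,366
Taxable value = $1,428,366 − $125,000 = $1,303,366
Tax = $1,303,366 × 0.02696 = $35,138.74736

$35,138.75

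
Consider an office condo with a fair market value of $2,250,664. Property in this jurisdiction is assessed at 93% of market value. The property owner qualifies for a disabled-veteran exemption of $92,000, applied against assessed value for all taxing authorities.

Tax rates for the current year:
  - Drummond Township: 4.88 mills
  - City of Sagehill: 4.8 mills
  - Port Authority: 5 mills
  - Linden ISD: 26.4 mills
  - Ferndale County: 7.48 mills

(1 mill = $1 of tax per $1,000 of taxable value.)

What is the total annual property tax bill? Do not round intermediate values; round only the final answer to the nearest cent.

$97,174.27

Assessed value = $2,250,664 × 0.93 = $2,093,117.52
Taxable value = $2,093,117.52 − $92,000 = $2,001,117.52
Drummond Township: $2,001,117.52 × 0.00488 = $9,765.4534976
City of Sagehill: $2,001,117.52 × 0.0048 = $9,605.364096
Port Authority: $2,001,117.52 × 0.005 = $10,005.5876
Linden ISD: $2,001,117.52 × 0.0264 = $52,829.502528
Ferndale County: $2,001,117.52 × 0.00748 = $14,968.3590496
Total = $9,765.4534976 + $9,605.364096 + $10,005.5876 + $52,829.502528 + $14,968.3590496 = $97,174.2667712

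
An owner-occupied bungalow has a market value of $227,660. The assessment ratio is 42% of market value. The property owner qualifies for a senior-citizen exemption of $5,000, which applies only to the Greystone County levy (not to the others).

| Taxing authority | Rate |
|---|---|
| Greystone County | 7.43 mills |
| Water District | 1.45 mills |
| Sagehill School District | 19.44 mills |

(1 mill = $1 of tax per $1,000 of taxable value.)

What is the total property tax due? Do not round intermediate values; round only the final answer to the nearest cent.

$2,670.73

Assessed value = $227,660 × 0.42 = $95,617.2
Greystone County: ($95,617.2 − $5,000) × 0.00743 = $90,617.2 × 0.00743 = $673.285796
Water District: $95,617.2 × 0.00145 = $138.64494
Sagehill School District: $95,617.2 × 0.01944 = $1,858.798368
Total = $2,670.729104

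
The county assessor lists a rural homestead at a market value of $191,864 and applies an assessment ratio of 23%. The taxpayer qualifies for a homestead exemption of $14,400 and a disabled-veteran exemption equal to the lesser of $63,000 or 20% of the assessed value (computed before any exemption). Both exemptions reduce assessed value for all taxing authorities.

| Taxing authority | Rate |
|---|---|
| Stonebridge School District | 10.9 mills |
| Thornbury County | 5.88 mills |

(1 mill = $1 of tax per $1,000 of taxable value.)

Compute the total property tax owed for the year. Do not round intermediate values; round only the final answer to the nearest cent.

$350.75

Assessed value = $191,864 × 0.23 = $44,128.72
Disabled-veteran exemption = min($63,000, 20% × $44,128.72) = min($63,000, $8,825.744) = $8,825.744 (percentage binds)
Taxable value = $44,128.72 − $14,400 − $8,825.744 = $20,902.976
Stonebridge School District: $20,902.976 × 0.0109 = $227.8424384
Thornbury County: $20,902.976 × 0.00588 = $122.90949888
Total = $350.75193728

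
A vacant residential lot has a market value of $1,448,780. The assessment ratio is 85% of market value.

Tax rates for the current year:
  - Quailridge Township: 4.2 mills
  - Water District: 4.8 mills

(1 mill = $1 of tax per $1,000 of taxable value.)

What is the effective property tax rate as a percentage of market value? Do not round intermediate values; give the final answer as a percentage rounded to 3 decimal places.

0.765%

Assessed value = $1,448,780 × 0.85 = $1,231,463
Quailridge Township: $1,231,463 × 0.0042 = $5,172.1446
Water District: $1,231,463 × 0.0048 = $5,911.0224
Total tax = $11,083.167
Effective rate = $11,083.167 ÷ $1,448,780 = 0.765% of market value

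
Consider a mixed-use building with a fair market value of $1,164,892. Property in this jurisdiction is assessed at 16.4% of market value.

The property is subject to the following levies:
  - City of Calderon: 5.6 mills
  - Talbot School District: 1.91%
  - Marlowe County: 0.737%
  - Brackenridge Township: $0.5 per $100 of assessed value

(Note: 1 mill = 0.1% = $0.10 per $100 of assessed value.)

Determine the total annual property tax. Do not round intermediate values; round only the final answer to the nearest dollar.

$7,082

Assessed value = $1,164,892 × 0.164 = $191,042.288
City of Calderon: $191,042.288 × 0.0056 = $1,069.8368128
Talbot School District: $191,042.288 × 0.0191 = $3,648.9077008
Marlowe County: $191,042.288 × 0.00737 = $1,407.98166256
Brackenridge Township: $191,042.288 × 0.005 = $955.21144
Total = $7,081.93761616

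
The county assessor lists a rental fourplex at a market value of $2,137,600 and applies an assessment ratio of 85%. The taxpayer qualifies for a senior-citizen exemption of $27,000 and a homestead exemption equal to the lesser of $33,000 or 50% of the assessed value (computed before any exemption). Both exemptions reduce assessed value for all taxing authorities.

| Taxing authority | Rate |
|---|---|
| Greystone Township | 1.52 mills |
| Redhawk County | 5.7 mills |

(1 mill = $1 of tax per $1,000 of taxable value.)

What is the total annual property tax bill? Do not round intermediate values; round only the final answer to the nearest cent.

$12,685.25

Assessed value = $2,137,600 × 0.85 = $1,816,960
Homestead exemption = min($33,000, 50% × $1,816,960) = min($33,000, $908,480) = $33,000 (dollar cap binds)
Taxable value = $1,816,960 − $27,000 − $33,000 = $1,756,960
Greystone Township: $1,756,960 × 0.00152 = $2,670.5792
Redhawk County: $1,756,960 × 0.0057 = $10,014.672
Total = $12,685.2512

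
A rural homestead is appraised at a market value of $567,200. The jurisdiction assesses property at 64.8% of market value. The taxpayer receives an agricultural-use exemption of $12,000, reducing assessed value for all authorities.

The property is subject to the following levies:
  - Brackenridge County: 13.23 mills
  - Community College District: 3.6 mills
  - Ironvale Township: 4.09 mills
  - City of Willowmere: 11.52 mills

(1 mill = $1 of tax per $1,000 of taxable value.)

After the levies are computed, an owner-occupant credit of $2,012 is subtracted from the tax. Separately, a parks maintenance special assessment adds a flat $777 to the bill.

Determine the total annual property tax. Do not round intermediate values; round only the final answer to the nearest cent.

Assessed value = $567,200 × 0.648 = $367,545.6
Taxable value = $367,545.6 − $12,000 = $355,545.6
Brackenridge County: $355,545.6 × 0.01323 = $4,703.868288
Community College District: $355,545.6 × 0.0036 = $1,279.96416
Ironvale Township: $355,545.6 × 0.00409 = $1,454.181504
City of Willowmere: $355,545.6 × 0.01152 = $4,095.885312
Levies subtotal = $11,533.899264
After credit = $11,533.899264 − $2,012 = $9,521.899264
Total = $9,521.899264 + $777 = $10,298.899264

$10,298.90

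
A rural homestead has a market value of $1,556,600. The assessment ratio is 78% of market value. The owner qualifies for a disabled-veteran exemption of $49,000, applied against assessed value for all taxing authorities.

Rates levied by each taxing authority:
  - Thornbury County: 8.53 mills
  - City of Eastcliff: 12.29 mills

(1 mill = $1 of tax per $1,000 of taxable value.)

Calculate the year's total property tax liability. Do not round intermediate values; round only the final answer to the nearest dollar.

Assessed value = $1,556,600 × 0.78 = $1,214,148
Taxable value = $1,214,148 − $49,000 = $1,165,148
Thornbury County: $1,165,148 × 0.00853 = $9,938.71244
City of Eastcliff: $1,165,148 × 0.01229 = $14,319.66892
Total = $9,938.71244 + $14,319.66892 = $24,258.38136

$24,258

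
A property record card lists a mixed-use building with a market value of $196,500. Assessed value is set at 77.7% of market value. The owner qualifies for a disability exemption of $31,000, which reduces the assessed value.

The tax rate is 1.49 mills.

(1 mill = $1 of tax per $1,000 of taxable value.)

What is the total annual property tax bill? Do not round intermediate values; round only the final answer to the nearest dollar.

Assessed value = $196,500 × 0.777 = $152,680.5
Taxable value = $152,680.5 − $31,000 = $121,680.5
Tax = $121,680.5 × 0.00149 = $181.303945

$181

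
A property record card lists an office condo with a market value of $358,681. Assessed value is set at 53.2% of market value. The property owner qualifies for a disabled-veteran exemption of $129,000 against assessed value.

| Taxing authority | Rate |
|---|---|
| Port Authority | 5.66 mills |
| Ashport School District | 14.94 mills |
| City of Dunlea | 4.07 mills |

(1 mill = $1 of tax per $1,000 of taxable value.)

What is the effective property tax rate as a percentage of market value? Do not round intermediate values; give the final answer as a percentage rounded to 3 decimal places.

Assessed value = $358,681 × 0.532 = $190,818.292
Taxable value = $190,818.292 − $129,000 = $61,818.292
Port Authority: $61,818.292 × 0.00566 = $349.89153272
Ashport School District: $61,818.292 × 0.01494 = $923.56528248
City of Dunlea: $61,818.292 × 0.00407 = $251.60044844
Total tax = $1,525.05726364
Effective rate = $1,525.05726364 ÷ $358,681 = 0.425% of market value

0.425%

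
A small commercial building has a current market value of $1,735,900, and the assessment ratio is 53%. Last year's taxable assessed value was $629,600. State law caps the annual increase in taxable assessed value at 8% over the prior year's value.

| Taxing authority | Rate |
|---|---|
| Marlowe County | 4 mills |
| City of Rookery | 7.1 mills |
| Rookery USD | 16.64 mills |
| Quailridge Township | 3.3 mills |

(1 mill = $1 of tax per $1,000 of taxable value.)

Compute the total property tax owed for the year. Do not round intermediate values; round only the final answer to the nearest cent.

Uncapped assessed value = $1,735,900 × 0.53 = $920,027
Cap limit = $629,600 × 1.08 = $679,968
Taxable assessed value = min($920,027, $679,968) = $679,968 (cap binds)
Marlowe County: $679,968 × 0.004 = $2,719.872
City of Rookery: $679,968 × 0.0071 = $4,827.7728
Rookery USD: $679,968 × 0.01664 = $11,314.66752
Quailridge Township: $679,968 × 0.0033 = $2,243.8944
Total = $21,106.20672

$21,106.21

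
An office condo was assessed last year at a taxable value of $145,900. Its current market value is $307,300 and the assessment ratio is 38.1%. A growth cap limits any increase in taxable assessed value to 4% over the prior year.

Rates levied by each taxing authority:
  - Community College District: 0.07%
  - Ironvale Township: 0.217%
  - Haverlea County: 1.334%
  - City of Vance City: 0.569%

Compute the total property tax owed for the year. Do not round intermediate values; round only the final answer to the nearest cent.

Uncapped assessed value = $307,300 × 0.381 = $117,081.3
Cap limit = $145,900 × 1.04 = $151,736
Taxable assessed value = min($117,081.3, $151,736) = $117,081.3 (cap does not bind)
Community College District: $117,081.3 × 0.0007 = $81.95691
Ironvale Township: $117,081.3 × 0.00217 = $254.066421
Haverlea County: $117,081.3 × 0.01334 = $1,561.864542
City of Vance City: $117,081.3 × 0.00569 = $666.192597
Total = $2,564.08047

$2,564.08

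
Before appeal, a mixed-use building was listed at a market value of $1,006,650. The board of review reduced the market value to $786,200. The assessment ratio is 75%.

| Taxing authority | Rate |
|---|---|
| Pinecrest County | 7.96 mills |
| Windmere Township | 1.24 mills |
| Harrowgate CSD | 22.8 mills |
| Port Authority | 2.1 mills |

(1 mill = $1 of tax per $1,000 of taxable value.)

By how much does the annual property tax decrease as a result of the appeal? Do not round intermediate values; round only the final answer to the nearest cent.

Old assessed value = $1,006,650 × 0.75 = $754,987.5
New assessed value = $786,200 × 0.75 = $589,650
Combined rate = 0.00796 + 0.00124 + 0.0228 + 0.0021 = 0.0341
Old tax = $754,987.5 × 0.0341 = $25,745.07375
New tax = $589,650 × 0.0341 = $20,107.065
Reduction = $25,745.07375 − $20,107.065 = $5,638.00875

$5,638.01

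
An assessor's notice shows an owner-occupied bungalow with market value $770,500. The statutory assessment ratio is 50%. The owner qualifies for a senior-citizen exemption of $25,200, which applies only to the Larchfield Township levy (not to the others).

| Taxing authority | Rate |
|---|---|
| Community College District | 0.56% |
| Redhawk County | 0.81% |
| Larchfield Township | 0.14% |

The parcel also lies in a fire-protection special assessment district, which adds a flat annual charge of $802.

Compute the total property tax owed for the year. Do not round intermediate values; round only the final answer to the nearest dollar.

$6,584

Assessed value = $770,500 × 0.5 = $385,250
Community College District: $385,250 × 0.0056 = $2,157.4
Redhawk County: $385,250 × 0.0081 = $3,120.525
Larchfield Township: ($385,250 − $25,200) × 0.0014 = $360,050 × 0.0014 = $504.07
Levies subtotal = $5,781.995
Total = $5,781.995 + $802 = $6,583.995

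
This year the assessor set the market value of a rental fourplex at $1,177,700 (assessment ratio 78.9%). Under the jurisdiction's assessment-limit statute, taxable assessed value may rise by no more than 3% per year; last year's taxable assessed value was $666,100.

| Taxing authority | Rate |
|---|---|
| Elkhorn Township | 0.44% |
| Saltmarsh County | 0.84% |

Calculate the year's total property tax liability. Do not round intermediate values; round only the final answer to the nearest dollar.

Uncapped assessed value = $1,177,700 × 0.789 = $929,205.3
Cap limit = $666,100 × 1.03 = $686,083
Taxable assessed value = min($929,205.3, $686,083) = $686,083 (cap binds)
Elkhorn Township: $686,083 × 0.0044 = $3,018.7652
Saltmarsh County: $686,083 × 0.0084 = $5,763.0972
Total = $8,781.8624

$8,782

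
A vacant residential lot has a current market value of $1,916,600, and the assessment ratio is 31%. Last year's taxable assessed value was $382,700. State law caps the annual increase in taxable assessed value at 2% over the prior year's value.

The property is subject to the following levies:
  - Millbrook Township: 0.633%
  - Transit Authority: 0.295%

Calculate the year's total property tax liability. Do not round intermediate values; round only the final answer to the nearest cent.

Uncapped assessed value = $1,916,600 × 0.31 = $594,146
Cap limit = $382,700 × 1.02 = $390,354
Taxable assessed value = min($594,146, $390,354) = $390,354 (cap binds)
Millbrook Township: $390,354 × 0.00633 = $2,470.94082
Transit Authority: $390,354 × 0.00295 = $1,151.5443
Total = $3,622.48512

$3,622.49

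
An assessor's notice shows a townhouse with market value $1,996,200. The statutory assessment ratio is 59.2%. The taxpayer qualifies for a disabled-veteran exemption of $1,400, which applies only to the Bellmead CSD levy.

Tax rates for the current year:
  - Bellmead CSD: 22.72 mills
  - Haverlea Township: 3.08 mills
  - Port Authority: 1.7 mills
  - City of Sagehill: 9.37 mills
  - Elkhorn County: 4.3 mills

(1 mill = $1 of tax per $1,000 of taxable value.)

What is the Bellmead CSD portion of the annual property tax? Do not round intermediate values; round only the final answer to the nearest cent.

Assessed value = $1,996,200 × 0.592 = $1,181,750.4
Bellmead CSD taxable value = $1,181,750.4 − $1,400 = $1,180,350.4
Bellmead CSD levy = $1,180,350.4 × 0.02272 = $26,817.561088

$26,817.56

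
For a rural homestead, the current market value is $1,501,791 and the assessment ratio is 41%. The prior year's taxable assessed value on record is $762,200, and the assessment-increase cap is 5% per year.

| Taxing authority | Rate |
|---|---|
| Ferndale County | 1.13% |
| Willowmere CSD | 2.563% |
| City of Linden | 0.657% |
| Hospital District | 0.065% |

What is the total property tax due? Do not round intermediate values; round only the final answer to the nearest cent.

Uncapped assessed value = $1,501,791 × 0.41 = $615,734.31
Cap limit = $762,200 × 1.05 = $800,310
Taxable assessed value = min($615,734.31, $800,310) = $615,734.31 (cap does not bind)
Ferndale County: $615,734.31 × 0.0113 = $6,957.797703
Willowmere CSD: $615,734.31 × 0.02563 = $15,781.2703653
City of Linden: $615,734.31 × 0.00657 = $4,045.3744167
Hospital District: $615,734.31 × 0.00065 = $400.2273015
Total = $27,184.6697865

$27,184.67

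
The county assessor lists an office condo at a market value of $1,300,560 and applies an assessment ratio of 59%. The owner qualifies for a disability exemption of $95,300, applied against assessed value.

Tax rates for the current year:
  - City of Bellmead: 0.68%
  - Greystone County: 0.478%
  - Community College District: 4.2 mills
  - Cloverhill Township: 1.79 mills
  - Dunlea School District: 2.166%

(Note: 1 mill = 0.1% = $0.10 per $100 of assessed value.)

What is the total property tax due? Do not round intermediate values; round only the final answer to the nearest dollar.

Assessed value = $1,300,560 × 0.59 = $767,330.4
Taxable value = $767,330.4 − $95,300 = $672,030.4
City of Bellmead: $672,030.4 × 0.0068 = $4,569.80672
Greystone County: $672,030.4 × 0.00478 = $3,212.305312
Community College District: $672,030.4 × 0.0042 = $2,822.52768
Cloverhill Township: $672,030.4 × 0.00179 = $1,202.934416
Dunlea School District: $672,030.4 × 0.02166 = $14,556.178464
Total = $26,363.752592

$26,364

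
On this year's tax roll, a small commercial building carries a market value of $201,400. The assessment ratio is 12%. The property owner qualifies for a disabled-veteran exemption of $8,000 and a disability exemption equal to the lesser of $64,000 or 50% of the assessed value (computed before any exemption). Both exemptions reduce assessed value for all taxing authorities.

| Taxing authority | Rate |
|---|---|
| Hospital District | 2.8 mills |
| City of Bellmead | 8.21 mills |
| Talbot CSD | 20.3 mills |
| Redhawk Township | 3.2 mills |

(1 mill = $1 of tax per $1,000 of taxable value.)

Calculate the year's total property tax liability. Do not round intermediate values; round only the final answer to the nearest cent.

Assessed value = $201,400 × 0.12 = $24,168
Disability exemption = min($64,000, 50% × $24,168) = min($64,000, $12,084) = $12,084 (percentage binds)
Taxable value = $24,168 − $8,000 − $12,084 = $4,084
Hospital District: $4,084 × 0.0028 = $11.4352
City of Bellmead: $4,084 × 0.00821 = $33.52964
Talbot CSD: $4,084 × 0.0203 = $82.9052
Redhawk Township: $4,084 × 0.0032 = $13.0688
Total = $140.93884

$140.94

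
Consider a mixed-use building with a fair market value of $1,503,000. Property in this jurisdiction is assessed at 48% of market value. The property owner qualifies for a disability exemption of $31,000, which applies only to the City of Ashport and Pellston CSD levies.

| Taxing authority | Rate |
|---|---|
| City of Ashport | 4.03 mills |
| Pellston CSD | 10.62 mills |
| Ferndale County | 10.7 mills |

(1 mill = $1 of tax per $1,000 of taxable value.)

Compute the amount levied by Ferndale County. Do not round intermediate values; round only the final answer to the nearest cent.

Assessed value = $1,503,000 × 0.48 = $721,440
Ferndale County taxable value = $721,440 (exemption does not apply)
Ferndale County levy = $721,440 × 0.0107 = $7,719.408

$7,719.41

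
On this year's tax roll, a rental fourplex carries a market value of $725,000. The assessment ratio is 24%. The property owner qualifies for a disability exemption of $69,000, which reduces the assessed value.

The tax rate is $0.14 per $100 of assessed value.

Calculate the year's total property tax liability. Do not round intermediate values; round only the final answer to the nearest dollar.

Assessed value = $725,000 × 0.24 = $174,000
Taxable value = $174,000 − $69,000 = $105,000
Tax = $105,000 × 0.0014 = $147

$147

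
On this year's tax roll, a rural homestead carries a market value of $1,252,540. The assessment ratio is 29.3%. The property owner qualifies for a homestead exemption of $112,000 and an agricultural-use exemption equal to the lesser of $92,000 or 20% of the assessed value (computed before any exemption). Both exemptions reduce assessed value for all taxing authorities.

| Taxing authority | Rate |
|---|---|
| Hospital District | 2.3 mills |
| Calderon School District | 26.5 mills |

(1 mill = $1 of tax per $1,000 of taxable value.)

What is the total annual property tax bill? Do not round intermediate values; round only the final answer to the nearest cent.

Assessed value = $1,252,540 × 0.293 = $366,994.22
Agricultural-use exemption = min($92,000, 20% × $366,994.22) = min($92,000, $73,398.844) = $73,398.844 (percentage binds)
Taxable value = $366,994.22 − $112,000 − $73,398.844 = $181,595.376
Hospital District: $181,595.376 × 0.0023 = $417.6693648
Calderon School District: $181,595.376 × 0.0265 = $4,812.277464
Total = $5,229.9468288

$5,229.95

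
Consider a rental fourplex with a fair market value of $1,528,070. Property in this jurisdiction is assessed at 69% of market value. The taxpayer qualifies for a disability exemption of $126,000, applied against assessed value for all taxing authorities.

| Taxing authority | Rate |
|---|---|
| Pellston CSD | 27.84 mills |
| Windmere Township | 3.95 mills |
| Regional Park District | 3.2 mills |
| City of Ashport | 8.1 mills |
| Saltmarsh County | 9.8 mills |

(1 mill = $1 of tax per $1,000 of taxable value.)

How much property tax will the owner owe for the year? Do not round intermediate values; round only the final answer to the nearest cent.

$49,101.40

Assessed value = $1,528,070 × 0.69 = $1,054,368.3
Taxable value = $1,054,368.3 − $126,000 = $928,368.3
Pellston CSD: $928,368.3 × 0.02784 = $25,845.773472
Windmere Township: $928,368.3 × 0.00395 = $3,667.054785
Regional Park District: $928,368.3 × 0.0032 = $2,970.77856
City of Ashport: $928,368.3 × 0.0081 = $7,519.78323
Saltmarsh County: $928,368.3 × 0.0098 = $9,098.00934
Total = $25,845.773472 + $3,667.054785 + $2,970.77856 + $7,519.78323 + $9,098.00934 = $49,101.399387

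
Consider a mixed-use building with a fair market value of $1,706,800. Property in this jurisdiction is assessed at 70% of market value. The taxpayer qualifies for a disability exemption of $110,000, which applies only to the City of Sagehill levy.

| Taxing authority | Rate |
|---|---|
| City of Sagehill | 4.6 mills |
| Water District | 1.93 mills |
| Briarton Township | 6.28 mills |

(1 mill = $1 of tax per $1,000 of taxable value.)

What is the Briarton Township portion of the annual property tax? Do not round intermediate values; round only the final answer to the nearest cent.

Assessed value = $1,706,800 × 0.7 = $1,194,760
Briarton Township taxable value = $1,194,760 (exemption does not apply)
Briarton Township levy = $1,194,760 × 0.00628 = $7,503.0928

$7,503.09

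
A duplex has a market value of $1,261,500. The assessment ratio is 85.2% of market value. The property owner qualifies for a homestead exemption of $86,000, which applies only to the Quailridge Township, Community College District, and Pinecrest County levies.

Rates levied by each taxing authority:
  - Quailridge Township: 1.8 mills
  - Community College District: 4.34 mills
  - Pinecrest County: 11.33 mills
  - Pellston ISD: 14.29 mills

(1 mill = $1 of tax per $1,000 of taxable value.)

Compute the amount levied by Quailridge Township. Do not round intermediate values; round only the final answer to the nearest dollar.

Assessed value = $1,261,500 × 0.852 = $1,074,798
Quailridge Township taxable value = $1,074,798 − $86,000 = $988,798
Quailridge Township levy = $988,798 × 0.0018 = $1,779.8364

$1,780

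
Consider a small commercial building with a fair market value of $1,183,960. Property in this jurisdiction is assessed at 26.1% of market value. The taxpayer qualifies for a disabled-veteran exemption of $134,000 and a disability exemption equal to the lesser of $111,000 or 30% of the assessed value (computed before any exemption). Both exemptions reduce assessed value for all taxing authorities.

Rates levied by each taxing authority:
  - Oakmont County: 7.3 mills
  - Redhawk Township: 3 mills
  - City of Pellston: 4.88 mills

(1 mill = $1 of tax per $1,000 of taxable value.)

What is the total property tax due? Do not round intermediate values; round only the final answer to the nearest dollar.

Assessed value = $1,183,960 × 0.261 = $309,013.56
Disability exemption = min($111,000, 30% × $309,013.56) = min($111,000, $92,704.068) = $92,704.068 (percentage binds)
Taxable value = $309,013.56 − $134,000 − $92,704.068 = $82,309.492
Oakmont County: $82,309.492 × 0.0073 = $600.8592916
Redhawk Township: $82,309.492 × 0.003 = $246.928476
City of Pellston: $82,309.492 × 0.00488 = $401.67032096
Total = $1,249.45808856

$1,249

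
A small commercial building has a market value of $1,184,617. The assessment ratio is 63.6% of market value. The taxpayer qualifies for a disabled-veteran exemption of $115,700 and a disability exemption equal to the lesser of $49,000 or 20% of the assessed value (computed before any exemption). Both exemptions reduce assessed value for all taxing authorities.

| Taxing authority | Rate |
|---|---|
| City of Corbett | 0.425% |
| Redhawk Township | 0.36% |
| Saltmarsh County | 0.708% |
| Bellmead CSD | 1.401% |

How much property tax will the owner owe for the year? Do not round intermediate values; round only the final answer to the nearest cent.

$17,037.45

Assessed value = $1,184,617 × 0.636 = $753,416.412
Disability exemption = min($49,000, 20% × $753,416.412) = min($49,000, $150,683.2824) = $49,000 (dollar cap binds)
Taxable value = $753,416.412 − $115,700 − $49,000 = $588,716.412
City of Corbett: $588,716.412 × 0.00425 = $2,502.044751
Redhawk Township: $588,716.412 × 0.0036 = $2,119.3790832
Saltmarsh County: $588,716.412 × 0.00708 = $4,168.11219696
Bellmead CSD: $588,716.412 × 0.01401 = $8,247.91693212
Total = $17,037.45296328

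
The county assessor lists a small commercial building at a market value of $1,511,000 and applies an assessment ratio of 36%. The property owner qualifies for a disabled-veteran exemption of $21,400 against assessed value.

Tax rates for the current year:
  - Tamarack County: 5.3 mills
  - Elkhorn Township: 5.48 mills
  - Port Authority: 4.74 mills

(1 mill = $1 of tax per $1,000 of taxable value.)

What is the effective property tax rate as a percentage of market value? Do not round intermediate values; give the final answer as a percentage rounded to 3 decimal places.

Assessed value = $1,511,000 × 0.36 = $543,960
Taxable value = $543,960 − $21,400 = $522,560
Tamarack County: $522,560 × 0.0053 = $2,769.568
Elkhorn Township: $522,560 × 0.00548 = $2,863.6288
Port Authority: $522,560 × 0.00474 = $2,476.9344
Total tax = $8,110.1312
Effective rate = $8,110.1312 ÷ $1,511,000 = 0.537% of market value

0.537%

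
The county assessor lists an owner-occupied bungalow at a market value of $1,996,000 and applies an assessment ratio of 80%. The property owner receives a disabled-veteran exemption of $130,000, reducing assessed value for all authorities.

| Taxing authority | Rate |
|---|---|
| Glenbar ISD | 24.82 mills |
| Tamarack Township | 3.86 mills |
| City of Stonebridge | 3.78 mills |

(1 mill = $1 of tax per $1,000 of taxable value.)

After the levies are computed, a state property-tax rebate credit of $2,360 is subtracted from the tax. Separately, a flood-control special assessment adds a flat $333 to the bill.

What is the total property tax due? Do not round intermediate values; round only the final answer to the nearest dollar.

$45,585

Assessed value = $1,996,000 × 0.8 = $1,596,800
Taxable value = $1,596,800 − $130,000 = $1,466,800
Glenbar ISD: $1,466,800 × 0.02482 = $36,405.976
Tamarack Township: $1,466,800 × 0.00386 = $5,661.848
City of Stonebridge: $1,466,800 × 0.00378 = $5,544.504
Levies subtotal = $47,612.328
After credit = $47,612.328 − $2,360 = $45,252.328
Total = $45,252.328 + $333 = $45,585.328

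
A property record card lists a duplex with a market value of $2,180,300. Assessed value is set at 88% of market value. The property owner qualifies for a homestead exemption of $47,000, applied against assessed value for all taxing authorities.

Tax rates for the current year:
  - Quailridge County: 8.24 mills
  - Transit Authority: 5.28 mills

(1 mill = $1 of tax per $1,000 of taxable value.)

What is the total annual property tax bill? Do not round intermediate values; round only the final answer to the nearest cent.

$25,304.90

Assessed value = $2,180,300 × 0.88 = $1,918,664
Taxable value = $1,918,664 − $47,000 = $1,871,664
Quailridge County: $1,871,664 × 0.00824 = $15,422.51136
Transit Authority: $1,871,664 × 0.00528 = $9,882.38592
Total = $15,422.51136 + $9,882.38592 = $25,304.89728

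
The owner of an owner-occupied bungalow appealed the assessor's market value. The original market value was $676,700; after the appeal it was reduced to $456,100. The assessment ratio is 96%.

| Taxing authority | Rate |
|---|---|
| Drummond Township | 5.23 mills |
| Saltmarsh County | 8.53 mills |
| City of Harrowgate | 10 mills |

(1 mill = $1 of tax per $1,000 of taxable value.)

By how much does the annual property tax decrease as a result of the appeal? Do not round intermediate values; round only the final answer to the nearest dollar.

Old assessed value = $676,700 × 0.96 = $649,632
New assessed value = $456,100 × 0.96 = $437,856
Combined rate = 0.00523 + 0.00853 + 0.01 = 0.02376
Old tax = $649,632 × 0.02376 = $15,435.25632
New tax = $437,856 × 0.02376 = $10,403.45856
Reduction = $15,435.25632 − $10,403.45856 = $5,031.79776

$5,032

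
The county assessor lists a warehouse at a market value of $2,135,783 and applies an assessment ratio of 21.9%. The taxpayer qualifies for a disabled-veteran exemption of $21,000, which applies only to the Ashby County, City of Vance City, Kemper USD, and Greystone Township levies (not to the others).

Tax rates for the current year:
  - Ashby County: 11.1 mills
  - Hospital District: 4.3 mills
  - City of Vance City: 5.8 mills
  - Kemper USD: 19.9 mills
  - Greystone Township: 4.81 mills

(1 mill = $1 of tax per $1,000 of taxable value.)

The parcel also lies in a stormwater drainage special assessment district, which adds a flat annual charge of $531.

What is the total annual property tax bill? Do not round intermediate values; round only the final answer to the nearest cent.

Assessed value = $2,135,783 × 0.219 = $467,736.477
Ashby County: ($467,736.477 − $21,000) × 0.0111 = $446,736.477 × 0.0111 = $4,958.7748947
Hospital District: $467,736.477 × 0.0043 = $2,011.2668511
City of Vance City: ($467,736.477 − $21,000) × 0.0058 = $446,736.477 × 0.0058 = $2,591.0715666
Kemper USD: ($467,736.477 − $21,000) × 0.0199 = $446,736.477 × 0.0199 = $8,890.0558923
Greystone Township: ($467,736.477 − $21,000) × 0.00481 = $446,736.477 × 0.00481 = $2,148.80245437
Levies subtotal = $20,599.97165907
Total = $20,599.97165907 + $531 = $21,130.97165907

$21,130.97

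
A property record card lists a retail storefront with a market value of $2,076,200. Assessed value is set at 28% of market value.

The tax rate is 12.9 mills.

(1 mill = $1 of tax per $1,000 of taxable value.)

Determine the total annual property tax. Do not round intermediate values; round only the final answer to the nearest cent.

Assessed value = $2,076,200 × 0.28 = $581,336
Tax = $581,336 × 0.0129 = $7,499.2344

$7,499.23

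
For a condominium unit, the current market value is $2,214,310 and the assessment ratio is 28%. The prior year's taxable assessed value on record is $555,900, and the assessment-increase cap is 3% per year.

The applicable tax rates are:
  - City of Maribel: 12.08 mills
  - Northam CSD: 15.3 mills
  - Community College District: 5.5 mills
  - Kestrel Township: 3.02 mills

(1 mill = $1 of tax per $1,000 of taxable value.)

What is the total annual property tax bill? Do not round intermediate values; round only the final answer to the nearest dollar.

Uncapped assessed value = $2,214,310 × 0.28 = $620,006.8
Cap limit = $555,900 × 1.03 = $572,577
Taxable assessed value = min($620,006.8, $572,577) = $572,577 (cap binds)
City of Maribel: $572,577 × 0.01208 = $6,916.73016
Northam CSD: $572,577 × 0.0153 = $8,760.4281
Community College District: $572,577 × 0.0055 = $3,149.1735
Kestrel Township: $572,577 × 0.00302 = $1,729.18254
Total = $20,555.5143

$20,556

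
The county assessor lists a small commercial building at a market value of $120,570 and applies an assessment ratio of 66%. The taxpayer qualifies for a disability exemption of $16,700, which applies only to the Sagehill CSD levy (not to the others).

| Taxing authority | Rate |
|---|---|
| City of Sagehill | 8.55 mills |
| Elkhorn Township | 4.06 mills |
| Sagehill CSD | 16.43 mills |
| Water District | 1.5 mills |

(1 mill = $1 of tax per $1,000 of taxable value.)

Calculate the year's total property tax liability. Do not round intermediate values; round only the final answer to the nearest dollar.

$2,156

Assessed value = $120,570 × 0.66 = $79,576.2
City of Sagehill: $79,576.2 × 0.00855 = $680.37651
Elkhorn Township: $79,576.2 × 0.00406 = $323.079372
Sagehill CSD: ($79,576.2 − $16,700) × 0.01643 = $62,876.2 × 0.01643 = $1,033.055966
Water District: $79,576.2 × 0.0015 = $119.3643
Total = $2,155.876148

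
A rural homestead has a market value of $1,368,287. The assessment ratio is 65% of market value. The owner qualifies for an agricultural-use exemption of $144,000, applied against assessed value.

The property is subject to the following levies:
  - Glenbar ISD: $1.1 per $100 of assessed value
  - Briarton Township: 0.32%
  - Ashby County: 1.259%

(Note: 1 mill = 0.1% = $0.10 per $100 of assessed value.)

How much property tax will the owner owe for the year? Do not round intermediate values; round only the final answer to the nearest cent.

$19,968.91

Assessed value = $1,368,287 × 0.65 = $889,386.55
Taxable value = $889,386.55 − $144,000 = $745,386.55
Glenbar ISD: $745,386.55 × 0.011 = $8,199.25205
Briarton Township: $745,386.55 × 0.0032 = $2,385.23696
Ashby County: $745,386.55 × 0.01259 = $9,384.4166645
Total = $19,968.9056745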